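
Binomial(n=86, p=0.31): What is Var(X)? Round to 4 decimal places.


Var = n*p*(1-p) = 86 * 0.31 * 0.69 = 18.3954

18.3954


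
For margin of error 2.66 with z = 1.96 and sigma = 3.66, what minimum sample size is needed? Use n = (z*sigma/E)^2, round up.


z*sigma/E = 1.96 * 3.66 / 2.66 = 1281/475 ≈ 2.696842
(z*sigma/E)^2 ≈ 7.272957
round up: n = 8

8


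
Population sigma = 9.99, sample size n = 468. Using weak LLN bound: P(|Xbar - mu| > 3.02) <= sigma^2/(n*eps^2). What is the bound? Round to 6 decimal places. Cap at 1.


bound = min(1, sigma^2/(n*eps^2))
sigma^2 = 9.99^2 = 99.8001
n*eps^2 = 468 * 3.02^2 = 468 * 9.1204 = 4268.3472
sigma^2/(n*eps^2) = 99.8001 / 4268.3472 ≈ 0.02338144

0.023381


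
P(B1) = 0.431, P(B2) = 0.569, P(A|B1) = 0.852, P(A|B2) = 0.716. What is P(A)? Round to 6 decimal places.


P(A) = P(A|B1)*P(B1) + P(A|B2)*P(B2)
P(A|B1)*P(B1) = 0.852 * 0.431 = 0.367212
P(A|B2)*P(B2) = 0.716 * 0.569 = 0.407404
P(A) = 0.367212 + 0.407404 = 0.774616

0.774616


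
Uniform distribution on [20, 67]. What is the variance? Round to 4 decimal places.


Var = (b-a)^2 / 12
(b-a)^2 = (67 - 20)^2 = 2209
Var = 2209/12 ≈ 184.083333

184.0833


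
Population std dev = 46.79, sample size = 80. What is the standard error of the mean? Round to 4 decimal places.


SE = sigma / sqrt(n)
sqrt(80) ≈ 8.944272
SE = 46.79 / 8.944272 ≈ 5.231281

5.2313


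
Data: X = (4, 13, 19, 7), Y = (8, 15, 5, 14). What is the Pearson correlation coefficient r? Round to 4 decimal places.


r = sum((xi-xbar)(yi-ybar)) / sqrt(sum((xi-xbar)^2) * sum((yi-ybar)^2))
n = 4, xbar = 43/4 = 10.75, ybar = 42/4 = 10.5
Sxy = sum((xi-xbar)(yi-ybar)) = -31.5
Sxx = sum((xi-xbar)^2) = 132.75
Syy = sum((yi-ybar)^2) = 69
sqrt(Sxx*Syy) ≈ 95.706583
r = Sxy / sqrt(Sxx*Syy) = -31.5 / 95.706583 ≈ -0.329131

-0.3291


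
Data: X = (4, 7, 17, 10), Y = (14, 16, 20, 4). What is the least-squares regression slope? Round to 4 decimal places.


b = sum((xi-xbar)(yi-ybar)) / sum((xi-xbar)^2)
n = 4, xbar = 38/4 = 9.5, ybar = 54/4 = 13.5
Sxy = sum((xi-xbar)(yi-ybar)) = 35
Sxx = sum((xi-xbar)^2) = 93
b = Sxy / Sxx = 35/93 ≈ 0.376344

0.3763


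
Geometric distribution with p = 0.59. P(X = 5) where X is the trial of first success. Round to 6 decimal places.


P = (1-p)^(k-1) * p
(1-p)^(k-1) = 0.41^4 = 0.02825761
P = 0.02825761 * 0.59 ≈ 0.01667199

0.016672


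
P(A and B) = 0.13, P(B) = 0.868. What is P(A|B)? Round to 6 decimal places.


P(A|B) = P(A and B) / P(B) = 0.13 / 0.868 = 65/434 ≈ 0.14976959

0.149770


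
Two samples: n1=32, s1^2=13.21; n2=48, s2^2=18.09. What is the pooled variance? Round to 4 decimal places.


sp^2 = ((n1-1)*s1^2 + (n2-1)*s2^2)/(n1+n2-2)
(n1-1)*s1^2 = 31 * 13.21 = 409.51
(n2-1)*s2^2 = 47 * 18.09 = 850.23
numerator = 409.51 + 850.23 = 1259.74
n1+n2-2 = 78
sp^2 = 1259.74 / 78 = 62987/3900 ≈ 16.150513

16.1505


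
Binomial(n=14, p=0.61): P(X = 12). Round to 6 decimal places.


P = C(n,k) * p^k * (1-p)^(n-k)
C(14,12) = 91
p^k = 0.61^12 ≈ 0.002654349
(1-p)^(n-k) = 0.39^2 = 0.1521
P = 91 * 0.002654349 * 0.1521 ≈ 0.036739

0.036739


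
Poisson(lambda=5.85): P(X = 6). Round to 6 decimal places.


P = e^(-lam) * lam^k / k!
e^(-5.85) ≈ 0.002879899
lam^k = 5.85^6 ≈ 40080.690653
k! = 6! = 720
P = 0.002879899 * 40080.690653 / 720 ≈ 0.160317

0.160317


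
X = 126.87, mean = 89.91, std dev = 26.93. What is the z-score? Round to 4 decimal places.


z = (X - mu) / sigma
X - mu = 126.87 - 89.91 = 36.96
z = 36.96 / 26.93 = 3696/2693 ≈ 1.372447

1.3724


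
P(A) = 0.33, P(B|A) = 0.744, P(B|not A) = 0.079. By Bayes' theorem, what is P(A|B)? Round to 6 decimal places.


P(A|B) = P(B|A)*P(A) / P(B), P(B) = P(B|A)*P(A) + P(B|not A)*P(not A)
P(B|A)*P(A) = 0.744 * 0.33 = 0.24552
P(B|not A)*P(not A) = 0.079 * 0.67 = 0.05293
P(B) = 0.24552 + 0.05293 = 0.29845
P(A|B) = 0.24552 / 0.29845 ≈ 0.82265036

0.822650


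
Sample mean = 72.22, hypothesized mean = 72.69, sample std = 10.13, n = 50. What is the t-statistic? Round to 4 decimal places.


t = (xbar - mu0) / (s/sqrt(n))
xbar - mu0 = 72.22 - 72.69 = -0.47
sqrt(50) ≈ 7.07106781
s/sqrt(n) = 10.13 / 7.07106781 ≈ 1.43259834
t = -0.47 / 1.43259834 ≈ -0.328075

-0.3281


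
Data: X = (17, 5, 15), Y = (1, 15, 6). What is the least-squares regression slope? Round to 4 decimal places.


b = sum((xi-xbar)(yi-ybar)) / sum((xi-xbar)^2)
n = 3, xbar = 37/3 ≈ 12.333333, ybar = 22/3 ≈ 7.333333
Sxy = sum((xi-xbar)(yi-ybar)) = -268/3 ≈ -89.333333
Sxx = sum((xi-xbar)^2) = 248/3 ≈ 82.666667
b = Sxy / Sxx = -67/62 ≈ -1.080645

-1.0806


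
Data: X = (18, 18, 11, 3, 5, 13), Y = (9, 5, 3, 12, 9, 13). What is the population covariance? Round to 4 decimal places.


Cov = (1/n)*sum((xi-xbar)(yi-ybar))
n = 6, xbar = 68/6 = 34/3 ≈ 11.333333, ybar = 51/6 = 8.5
sum((xi-xbar)(yi-ybar)) = -43
Cov = -43 / 6 = -43/6 ≈ -7.166667

-7.1667


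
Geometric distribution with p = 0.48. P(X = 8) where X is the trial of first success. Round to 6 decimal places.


P = (1-p)^(k-1) * p
(1-p)^(k-1) = 0.52^7 ≈ 0.01028072
P = 0.01028072 * 0.48 ≈ 0.004934744

0.004935


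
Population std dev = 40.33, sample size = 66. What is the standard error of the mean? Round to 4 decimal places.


SE = sigma / sqrt(n)
sqrt(66) ≈ 8.124038
SE = 40.33 / 8.124038 ≈ 4.964280

4.9643


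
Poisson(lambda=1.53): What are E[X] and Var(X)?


E[X] = Var(X) = lambda = 1.53

1.53, 1.53


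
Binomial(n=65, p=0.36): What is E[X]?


E[X] = n*p = 65 * 0.36 = 23.4

23.4


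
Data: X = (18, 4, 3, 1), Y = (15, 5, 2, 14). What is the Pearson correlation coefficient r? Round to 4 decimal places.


r = sum((xi-xbar)(yi-ybar)) / sqrt(sum((xi-xbar)^2) * sum((yi-ybar)^2))
n = 4, xbar = 26/4 = 6.5, ybar = 36/4 = 9
Sxy = sum((xi-xbar)(yi-ybar)) = 76
Sxx = sum((xi-xbar)^2) = 181
Syy = sum((yi-ybar)^2) = 126
sqrt(Sxx*Syy) ≈ 151.016555
r = Sxy / sqrt(Sxx*Syy) = 76 / 151.016555 ≈ 0.503256

0.5033


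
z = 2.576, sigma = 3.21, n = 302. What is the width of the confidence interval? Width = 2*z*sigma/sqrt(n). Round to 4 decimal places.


width = 2*z*sigma/sqrt(n)
2*z*sigma = 2 * 2.576 * 3.21 = 16.53792
sqrt(302) ≈ 17.378147
width = 16.53792 / 17.378147 ≈ 0.951650

0.9517


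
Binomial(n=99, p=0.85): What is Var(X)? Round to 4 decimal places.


Var = n*p*(1-p) = 99 * 0.85 * 0.15 = 12.6225

12.6225


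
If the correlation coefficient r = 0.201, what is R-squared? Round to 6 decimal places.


R^2 = r^2 = (0.201)^2 = 0.040401

0.040401


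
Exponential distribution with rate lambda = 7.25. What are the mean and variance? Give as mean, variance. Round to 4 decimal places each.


mean = 1/lam, var = 1/lam^2
mean = 1 / 7.25 = 4/29 ≈ 0.137931
lam^2 = 7.25^2 = 52.5625
var = 1 / 52.5625 = 16/841 ≈ 0.019025

0.1379, 0.0190


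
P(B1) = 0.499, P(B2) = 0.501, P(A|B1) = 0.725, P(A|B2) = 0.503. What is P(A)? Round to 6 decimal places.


P(A) = P(A|B1)*P(B1) + P(A|B2)*P(B2)
P(A|B1)*P(B1) = 0.725 * 0.499 = 0.361775
P(A|B2)*P(B2) = 0.503 * 0.501 = 0.252003
P(A) = 0.361775 + 0.252003 = 0.613778

0.613778


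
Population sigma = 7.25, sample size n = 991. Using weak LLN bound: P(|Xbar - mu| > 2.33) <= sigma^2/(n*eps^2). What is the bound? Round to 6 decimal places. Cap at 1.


bound = min(1, sigma^2/(n*eps^2))
sigma^2 = 7.25^2 = 52.5625
n*eps^2 = 991 * 2.33^2 = 991 * 5.4289 = 5380.0399
sigma^2/(n*eps^2) = 52.5625 / 5380.0399 ≈ 0.00976991

0.009770


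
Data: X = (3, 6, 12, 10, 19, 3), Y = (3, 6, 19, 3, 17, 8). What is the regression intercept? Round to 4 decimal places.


a = ybar - b*xbar, where b = sum((xi-xbar)(yi-ybar)) / sum((xi-xbar)^2)
n = 6, xbar = 53/6 ≈ 8.833333, ybar = 56/6 = 28/3 ≈ 9.333333
Sxy = sum((xi-xbar)(yi-ybar)) = 466/3 ≈ 155.333333
Sxx = sum((xi-xbar)^2) = 1145/6 ≈ 190.833333
b = Sxy / Sxx = 932/1145 ≈ 0.813974
a = 9.333333 - 0.813974 * 8.833333 = 2454/1145 ≈ 2.143231

2.1432


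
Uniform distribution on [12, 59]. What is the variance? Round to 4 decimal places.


Var = (b-a)^2 / 12
(b-a)^2 = (59 - 12)^2 = 2209
Var = 2209/12 ≈ 184.083333

184.0833


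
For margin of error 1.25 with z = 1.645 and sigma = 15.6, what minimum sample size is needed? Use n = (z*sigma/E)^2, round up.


z*sigma/E = 1.645 * 15.6 / 1.25 = 20.5296
(z*sigma/E)^2 ≈ 421.464476
round up: n = 422

422


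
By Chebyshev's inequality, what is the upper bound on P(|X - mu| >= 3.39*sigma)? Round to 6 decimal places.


P <= 1/k^2
k^2 = 3.39^2 = 11.4921
1/k^2 = 1 / 11.4921 ≈ 0.08701630

0.087016


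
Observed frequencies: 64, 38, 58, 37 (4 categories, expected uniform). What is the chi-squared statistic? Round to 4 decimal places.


chi2 = sum((O-E)^2/E), E = total/4
total = 197, E = 197/4 = 49.25
(64 - 49.25)^2 / 49.25 = 217.5625 / 49.25 = 3481/788 ≈ 4.417513
(38 - 49.25)^2 / 49.25 = 126.5625 / 49.25 = 2025/788 ≈ 2.569797
(58 - 49.25)^2 / 49.25 = 76.5625 / 49.25 = 1225/788 ≈ 1.554569
(37 - 49.25)^2 / 49.25 = 150.0625 / 49.25 = 2401/788 ≈ 3.046954
chi2 = 2283/197 ≈ 11.588832

11.5888


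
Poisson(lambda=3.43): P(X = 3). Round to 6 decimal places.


P = e^(-lam) * lam^k / k!
e^(-3.43) ≈ 0.03238694
lam^k = 3.43^3 = 40.353607
k! = 3! = 6
P = 0.03238694 * 40.353607 / 6 ≈ 0.217822

0.217822


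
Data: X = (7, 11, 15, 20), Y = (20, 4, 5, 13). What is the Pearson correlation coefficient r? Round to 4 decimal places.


r = sum((xi-xbar)(yi-ybar)) / sqrt(sum((xi-xbar)^2) * sum((yi-ybar)^2))
n = 4, xbar = 53/4 = 13.25, ybar = 42/4 = 10.5
Sxy = sum((xi-xbar)(yi-ybar)) = -37.5
Sxx = sum((xi-xbar)^2) = 92.75
Syy = sum((yi-ybar)^2) = 169
sqrt(Sxx*Syy) ≈ 125.198842
r = Sxy / sqrt(Sxx*Syy) = -37.5 / 125.198842 ≈ -0.299524

-0.2995


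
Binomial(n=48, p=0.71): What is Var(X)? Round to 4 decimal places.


Var = n*p*(1-p) = 48 * 0.71 * 0.29 = 9.8832

9.8832


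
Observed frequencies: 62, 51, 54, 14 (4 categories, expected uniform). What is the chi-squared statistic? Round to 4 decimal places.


chi2 = sum((O-E)^2/E), E = total/4
total = 181, E = 181/4 = 45.25
(62 - 45.25)^2 / 45.25 = 280.5625 / 45.25 = 4489/724 ≈ 6.200276
(51 - 45.25)^2 / 45.25 = 33.0625 / 45.25 = 529/724 ≈ 0.730663
(54 - 45.25)^2 / 45.25 = 76.5625 / 45.25 = 1225/724 ≈ 1.691989
(14 - 45.25)^2 / 45.25 = 976.5625 / 45.25 = 15625/724 ≈ 21.581492
chi2 = 5467/181 ≈ 30.204420

30.2044


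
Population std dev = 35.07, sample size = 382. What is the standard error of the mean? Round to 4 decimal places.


SE = sigma / sqrt(n)
sqrt(382) ≈ 19.544820
SE = 35.07 / 19.544820 ≈ 1.794337

1.7943


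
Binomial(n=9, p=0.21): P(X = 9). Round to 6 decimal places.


P = C(n,k) * p^k * (1-p)^(n-k)
C(9,9) = 1
p^k = 0.21^9 ≈ 0.0000007942800
(1-p)^(n-k) = 0.79^0 = 1
P = 1 * 0.0000007942800 * 1 ≈ 0.000001

0.000001


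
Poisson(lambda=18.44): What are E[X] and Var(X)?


E[X] = Var(X) = lambda = 18.44

18.44, 18.44


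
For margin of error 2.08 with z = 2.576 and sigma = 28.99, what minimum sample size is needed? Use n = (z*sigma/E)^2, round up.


z*sigma/E = 2.576 * 28.99 / 2.08 = 35.903
(z*sigma/E)^2 = 1289.025409
round up: n = 1290

1290


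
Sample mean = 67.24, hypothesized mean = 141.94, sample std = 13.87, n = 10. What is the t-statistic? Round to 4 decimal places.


t = (xbar - mu0) / (s/sqrt(n))
xbar - mu0 = 67.24 - 141.94 = -74.7
sqrt(10) ≈ 3.16227766
s/sqrt(n) = 13.87 / 3.16227766 ≈ 4.38607911
t = -74.7 / 4.38607911 ≈ -17.031157

-17.0312


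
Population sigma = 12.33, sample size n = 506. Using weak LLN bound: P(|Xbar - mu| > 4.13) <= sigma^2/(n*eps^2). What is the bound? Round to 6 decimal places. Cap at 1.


bound = min(1, sigma^2/(n*eps^2))
sigma^2 = 12.33^2 = 152.0289
n*eps^2 = 506 * 4.13^2 = 506 * 17.0569 = 8630.7914
sigma^2/(n*eps^2) = 152.0289 / 8630.7914 ≈ 0.01761471

0.017615


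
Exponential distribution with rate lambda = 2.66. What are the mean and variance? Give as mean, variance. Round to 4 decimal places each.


mean = 1/lam, var = 1/lam^2
mean = 1 / 2.66 = 50/133 ≈ 0.375940
lam^2 = 2.66^2 = 7.0756
var = 1 / 7.0756 ≈ 0.141331

0.3759, 0.1413


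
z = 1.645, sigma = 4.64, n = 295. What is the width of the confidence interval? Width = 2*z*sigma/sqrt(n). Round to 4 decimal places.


width = 2*z*sigma/sqrt(n)
2*z*sigma = 2 * 1.645 * 4.64 = 15.2656
sqrt(295) ≈ 17.175564
width = 15.2656 / 17.175564 ≈ 0.888798

0.8888


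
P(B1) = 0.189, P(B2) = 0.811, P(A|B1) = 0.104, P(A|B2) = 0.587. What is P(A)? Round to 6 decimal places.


P(A) = P(A|B1)*P(B1) + P(A|B2)*P(B2)
P(A|B1)*P(B1) = 0.104 * 0.189 = 0.019656
P(A|B2)*P(B2) = 0.587 * 0.811 = 0.476057
P(A) = 0.019656 + 0.476057 = 0.495713

0.495713


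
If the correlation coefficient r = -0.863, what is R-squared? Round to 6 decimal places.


R^2 = r^2 = (-0.863)^2 = 0.744769

0.744769


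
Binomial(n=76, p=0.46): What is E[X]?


E[X] = n*p = 76 * 0.46 = 34.96

34.96


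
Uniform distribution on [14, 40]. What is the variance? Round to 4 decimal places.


Var = (b-a)^2 / 12
(b-a)^2 = (40 - 14)^2 = 676
Var = 676/12 ≈ 56.333333

56.3333


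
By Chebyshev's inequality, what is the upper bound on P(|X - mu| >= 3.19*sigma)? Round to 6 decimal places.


P <= 1/k^2
k^2 = 3.19^2 = 10.1761
1/k^2 = 1 / 10.1761 ≈ 0.09826947

0.098269


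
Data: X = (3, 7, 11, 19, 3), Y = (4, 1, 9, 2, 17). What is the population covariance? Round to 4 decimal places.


Cov = (1/n)*sum((xi-xbar)(yi-ybar))
n = 5, xbar = 43/5 = 8.6, ybar = 33/5 = 6.6
sum((xi-xbar)(yi-ybar)) = -76.8
Cov = -76.8 / 5 = -15.36

-15.3600


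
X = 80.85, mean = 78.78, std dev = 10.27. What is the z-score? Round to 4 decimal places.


z = (X - mu) / sigma
X - mu = 80.85 - 78.78 = 2.07
z = 2.07 / 10.27 = 207/1027 ≈ 0.201558

0.2016


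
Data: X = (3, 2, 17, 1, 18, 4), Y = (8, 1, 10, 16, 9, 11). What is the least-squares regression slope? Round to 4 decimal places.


b = sum((xi-xbar)(yi-ybar)) / sum((xi-xbar)^2)
n = 6, xbar = 45/6 = 7.5, ybar = 55/6 ≈ 9.166667
Sxy = sum((xi-xbar)(yi-ybar)) = 5.5
Sxx = sum((xi-xbar)^2) = 305.5
b = Sxy / Sxx = 11/611 ≈ 0.018003

0.0180


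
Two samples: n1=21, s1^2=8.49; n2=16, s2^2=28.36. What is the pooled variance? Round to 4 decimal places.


sp^2 = ((n1-1)*s1^2 + (n2-1)*s2^2)/(n1+n2-2)
(n1-1)*s1^2 = 20 * 8.49 = 169.8
(n2-1)*s2^2 = 15 * 28.36 = 425.4
numerator = 169.8 + 425.4 = 595.2
n1+n2-2 = 35
sp^2 = 595.2 / 35 = 2976/175 ≈ 17.005714

17.0057


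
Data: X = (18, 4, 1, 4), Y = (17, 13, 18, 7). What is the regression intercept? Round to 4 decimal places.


a = ybar - b*xbar, where b = sum((xi-xbar)(yi-ybar)) / sum((xi-xbar)^2)
n = 4, xbar = 27/4 = 6.75, ybar = 55/4 = 13.75
Sxy = sum((xi-xbar)(yi-ybar)) = 32.75
Sxx = sum((xi-xbar)^2) = 174.75
b = Sxy / Sxx = 131/699 ≈ 0.187411
a = 13.75 - 0.187411 * 6.75 = 2909/233 ≈ 12.484979

12.4850


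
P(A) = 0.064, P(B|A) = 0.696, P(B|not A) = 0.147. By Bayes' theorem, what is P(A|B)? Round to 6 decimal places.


P(A|B) = P(B|A)*P(A) / P(B), P(B) = P(B|A)*P(A) + P(B|not A)*P(not A)
P(B|A)*P(A) = 0.696 * 0.064 = 0.044544
P(B|not A)*P(not A) = 0.147 * 0.936 = 0.137592
P(B) = 0.044544 + 0.137592 = 0.182136
P(A|B) = 0.044544 / 0.182136 = 1856/7589 ≈ 0.24456450

0.244565


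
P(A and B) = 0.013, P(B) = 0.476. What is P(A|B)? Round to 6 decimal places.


P(A|B) = P(A and B) / P(B) = 0.013 / 0.476 = 13/476 ≈ 0.02731092

0.027311


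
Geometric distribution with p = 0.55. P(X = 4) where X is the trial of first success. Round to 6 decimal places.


P = (1-p)^(k-1) * p
(1-p)^(k-1) = 0.45^3 = 0.091125
P = 0.091125 * 0.55 = 0.05011875

0.050119


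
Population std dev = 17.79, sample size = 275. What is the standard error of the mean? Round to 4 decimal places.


SE = sigma / sqrt(n)
sqrt(275) ≈ 16.583124
SE = 17.79 / 16.583124 ≈ 1.072777

1.0728


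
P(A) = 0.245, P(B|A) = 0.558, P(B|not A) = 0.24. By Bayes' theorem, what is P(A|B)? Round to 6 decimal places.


P(A|B) = P(B|A)*P(A) / P(B), P(B) = P(B|A)*P(A) + P(B|not A)*P(not A)
P(B|A)*P(A) = 0.558 * 0.245 = 0.13671
P(B|not A)*P(not A) = 0.24 * 0.755 = 0.1812
P(B) = 0.13671 + 0.1812 = 0.31791
P(A|B) = 0.13671 / 0.31791 ≈ 0.43002737

0.430027


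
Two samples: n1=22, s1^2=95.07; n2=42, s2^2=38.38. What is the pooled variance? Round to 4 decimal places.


sp^2 = ((n1-1)*s1^2 + (n2-1)*s2^2)/(n1+n2-2)
(n1-1)*s1^2 = 21 * 95.07 = 1996.47
(n2-1)*s2^2 = 41 * 38.38 = 1573.58
numerator = 1996.47 + 1573.58 = 3570.05
n1+n2-2 = 62
sp^2 = 3570.05 / 62 = 71401/1240 ≈ 57.581452

57.5815


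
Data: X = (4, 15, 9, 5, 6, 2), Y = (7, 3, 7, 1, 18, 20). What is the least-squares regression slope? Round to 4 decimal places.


b = sum((xi-xbar)(yi-ybar)) / sum((xi-xbar)^2)
n = 6, xbar = 41/6 ≈ 6.833333, ybar = 56/6 = 28/3 ≈ 9.333333
Sxy = sum((xi-xbar)(yi-ybar)) = -281/3 ≈ -93.666667
Sxx = sum((xi-xbar)^2) = 641/6 ≈ 106.833333
b = Sxy / Sxx = -562/641 ≈ -0.876755

-0.8768


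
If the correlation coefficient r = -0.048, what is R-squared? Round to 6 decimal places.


R^2 = r^2 = (-0.048)^2 = 0.002304

0.002304


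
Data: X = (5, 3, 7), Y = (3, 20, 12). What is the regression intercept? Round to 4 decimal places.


a = ybar - b*xbar, where b = sum((xi-xbar)(yi-ybar)) / sum((xi-xbar)^2)
n = 3, xbar = 15/3 = 5, ybar = 35/3 ≈ 11.666667
Sxy = sum((xi-xbar)(yi-ybar)) = -16
Sxx = sum((xi-xbar)^2) = 8
b = Sxy / Sxx = -2
a = 11.666667 - (-2) * 5 = 65/3 ≈ 21.666667

21.6667


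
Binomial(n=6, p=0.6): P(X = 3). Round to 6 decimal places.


P = C(n,k) * p^k * (1-p)^(n-k)
C(6,3) = 20
p^k = 0.6^3 = 0.216
(1-p)^(n-k) = 0.4^3 = 0.064
P = 20 * 0.216 * 0.064 = 0.27648

0.276480


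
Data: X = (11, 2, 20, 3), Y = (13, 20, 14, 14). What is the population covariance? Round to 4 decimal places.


Cov = (1/n)*sum((xi-xbar)(yi-ybar))
n = 4, xbar = 36/4 = 9, ybar = 61/4 = 15.25
sum((xi-xbar)(yi-ybar)) = -44
Cov = -44 / 4 = -11

-11.0000


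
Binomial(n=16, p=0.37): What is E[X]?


E[X] = n*p = 16 * 0.37 = 5.92

5.92


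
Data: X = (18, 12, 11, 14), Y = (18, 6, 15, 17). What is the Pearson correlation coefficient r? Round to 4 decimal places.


r = sum((xi-xbar)(yi-ybar)) / sqrt(sum((xi-xbar)^2) * sum((yi-ybar)^2))
n = 4, xbar = 55/4 = 13.75, ybar = 56/4 = 14
Sxy = sum((xi-xbar)(yi-ybar)) = 29
Sxx = sum((xi-xbar)^2) = 28.75
Syy = sum((yi-ybar)^2) = 90
sqrt(Sxx*Syy) ≈ 50.867475
r = Sxy / sqrt(Sxx*Syy) = 29 / 50.867475 ≈ 0.570109

0.5701


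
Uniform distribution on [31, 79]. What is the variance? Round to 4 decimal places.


Var = (b-a)^2 / 12
(b-a)^2 = (79 - 31)^2 = 2304
Var = 2304/12 = 192

192.0000


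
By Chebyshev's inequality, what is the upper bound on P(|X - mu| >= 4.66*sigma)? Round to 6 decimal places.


P <= 1/k^2
k^2 = 4.66^2 = 21.7156
1/k^2 = 1 / 21.7156 ≈ 0.04604984

0.046050


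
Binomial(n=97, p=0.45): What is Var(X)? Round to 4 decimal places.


Var = n*p*(1-p) = 97 * 0.45 * 0.55 = 24.0075

24.0075


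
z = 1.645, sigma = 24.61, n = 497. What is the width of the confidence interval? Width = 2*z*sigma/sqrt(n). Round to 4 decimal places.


width = 2*z*sigma/sqrt(n)
2*z*sigma = 2 * 1.645 * 24.61 = 80.9669
sqrt(497) ≈ 22.293497
width = 80.9669 / 22.293497 ≈ 3.631862

3.6319


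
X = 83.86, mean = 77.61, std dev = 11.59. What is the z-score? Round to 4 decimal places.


z = (X - mu) / sigma
X - mu = 83.86 - 77.61 = 6.25
z = 6.25 / 11.59 = 625/1159 ≈ 0.539258

0.5393


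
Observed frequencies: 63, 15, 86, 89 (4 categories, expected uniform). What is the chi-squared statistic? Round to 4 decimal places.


chi2 = sum((O-E)^2/E), E = total/4
total = 253, E = 253/4 = 63.25
(63 - 63.25)^2 / 63.25 = 0.0625 / 63.25 = 1/1012 ≈ 0.000988
(15 - 63.25)^2 / 63.25 = 2328.0625 / 63.25 = 37249/1012 ≈ 36.807312
(86 - 63.25)^2 / 63.25 = 517.5625 / 63.25 = 8281/1012 ≈ 8.182806
(89 - 63.25)^2 / 63.25 = 663.0625 / 63.25 = 10609/1012 ≈ 10.483202
chi2 = 14035/253 ≈ 55.474308

55.4743


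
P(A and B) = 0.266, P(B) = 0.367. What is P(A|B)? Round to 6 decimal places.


P(A|B) = P(A and B) / P(B) = 0.266 / 0.367 = 266/367 ≈ 0.72479564

0.724796


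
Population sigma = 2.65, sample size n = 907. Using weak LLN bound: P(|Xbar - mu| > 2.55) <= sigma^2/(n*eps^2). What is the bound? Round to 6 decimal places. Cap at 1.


bound = min(1, sigma^2/(n*eps^2))
sigma^2 = 2.65^2 = 7.0225
n*eps^2 = 907 * 2.55^2 = 907 * 6.5025 = 5897.7675
sigma^2/(n*eps^2) = 7.0225 / 5897.7675 ≈ 0.00119070

0.001191


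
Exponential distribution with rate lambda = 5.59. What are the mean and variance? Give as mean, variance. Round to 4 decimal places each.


mean = 1/lam, var = 1/lam^2
mean = 1 / 5.59 = 100/559 ≈ 0.178891
lam^2 = 5.59^2 = 31.2481
var = 1 / 31.2481 ≈ 0.032002

0.1789, 0.0320


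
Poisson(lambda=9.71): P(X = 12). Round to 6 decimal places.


P = e^(-lam) * lam^k / k!
e^(-9.71) ≈ 0.00006067371
lam^k = 9.71^12 ≈ 702474815464.296590
k! = 12! = 479001600
P = 0.00006067371 * 702474815464.296590 / 479001600 ≈ 0.088980

0.088980


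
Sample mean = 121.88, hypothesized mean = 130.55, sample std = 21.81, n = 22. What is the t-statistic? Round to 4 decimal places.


t = (xbar - mu0) / (s/sqrt(n))
xbar - mu0 = 121.88 - 130.55 = -8.67
sqrt(22) ≈ 4.69041576
s/sqrt(n) = 21.81 / 4.69041576 ≈ 4.64990762
t = -8.67 / 4.64990762 ≈ -1.864553

-1.8646


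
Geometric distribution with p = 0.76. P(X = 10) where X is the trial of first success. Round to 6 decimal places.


P = (1-p)^(k-1) * p
(1-p)^(k-1) = 0.24^9 ≈ 0.000002641808
P = 0.000002641808 * 0.76 ≈ 0.000002007774

0.000002


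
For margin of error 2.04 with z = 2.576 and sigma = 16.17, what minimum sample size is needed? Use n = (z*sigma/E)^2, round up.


z*sigma/E = 2.576 * 16.17 / 2.04 = 86779/4250 ≈ 20.418588
(z*sigma/E)^2 ≈ 416.918746
round up: n = 417

417


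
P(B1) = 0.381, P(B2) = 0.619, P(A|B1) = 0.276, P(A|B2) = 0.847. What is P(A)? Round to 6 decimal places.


P(A) = P(A|B1)*P(B1) + P(A|B2)*P(B2)
P(A|B1)*P(B1) = 0.276 * 0.381 = 0.105156
P(A|B2)*P(B2) = 0.847 * 0.619 = 0.524293
P(A) = 0.105156 + 0.524293 = 0.629449

0.629449


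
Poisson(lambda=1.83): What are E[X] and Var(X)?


E[X] = Var(X) = lambda = 1.83

1.83, 1.83


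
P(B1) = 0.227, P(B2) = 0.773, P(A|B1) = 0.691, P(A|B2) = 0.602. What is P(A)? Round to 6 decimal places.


P(A) = P(A|B1)*P(B1) + P(A|B2)*P(B2)
P(A|B1)*P(B1) = 0.691 * 0.227 = 0.156857
P(A|B2)*P(B2) = 0.602 * 0.773 = 0.465346
P(A) = 0.156857 + 0.465346 = 0.622203

0.622203


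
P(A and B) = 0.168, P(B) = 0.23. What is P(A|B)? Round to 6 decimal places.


P(A|B) = P(A and B) / P(B) = 0.168 / 0.23 = 84/115 ≈ 0.73043478

0.730435


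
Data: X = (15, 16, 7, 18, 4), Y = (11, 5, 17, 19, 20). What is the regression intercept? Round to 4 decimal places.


a = ybar - b*xbar, where b = sum((xi-xbar)(yi-ybar)) / sum((xi-xbar)^2)
n = 5, xbar = 60/5 = 12, ybar = 72/5 = 14.4
Sxy = sum((xi-xbar)(yi-ybar)) = -78
Sxx = sum((xi-xbar)^2) = 150
b = Sxy / Sxx = -0.52
a = 14.4 - (-0.52) * 12 = 20.64

20.6400


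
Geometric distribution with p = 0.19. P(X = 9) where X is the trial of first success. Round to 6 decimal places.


P = (1-p)^(k-1) * p
(1-p)^(k-1) = 0.81^8 ≈ 0.1853020
P = 0.1853020 * 0.19 ≈ 0.03520738

0.035207


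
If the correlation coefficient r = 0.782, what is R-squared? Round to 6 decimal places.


R^2 = r^2 = (0.782)^2 = 0.611524

0.611524


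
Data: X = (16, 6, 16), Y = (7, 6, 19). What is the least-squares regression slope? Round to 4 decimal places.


b = sum((xi-xbar)(yi-ybar)) / sum((xi-xbar)^2)
n = 3, xbar = 38/3 ≈ 12.666667, ybar = 32/3 ≈ 10.666667
Sxy = sum((xi-xbar)(yi-ybar)) = 140/3 ≈ 46.666667
Sxx = sum((xi-xbar)^2) = 200/3 ≈ 66.666667
b = Sxy / Sxx = 0.7

0.7000


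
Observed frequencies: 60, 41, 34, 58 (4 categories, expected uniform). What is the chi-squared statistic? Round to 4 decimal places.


chi2 = sum((O-E)^2/E), E = total/4
total = 193, E = 193/4 = 48.25
(60 - 48.25)^2 / 48.25 = 138.0625 / 48.25 = 2209/772 ≈ 2.861399
(41 - 48.25)^2 / 48.25 = 52.5625 / 48.25 = 841/772 ≈ 1.089378
(34 - 48.25)^2 / 48.25 = 203.0625 / 48.25 = 3249/772 ≈ 4.208549
(58 - 48.25)^2 / 48.25 = 95.0625 / 48.25 = 1521/772 ≈ 1.970207
chi2 = 1955/193 ≈ 10.129534

10.1295


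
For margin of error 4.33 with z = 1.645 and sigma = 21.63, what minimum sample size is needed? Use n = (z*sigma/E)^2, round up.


z*sigma/E = 1.645 * 21.63 / 4.33 ≈ 8.217402
(z*sigma/E)^2 ≈ 67.525693
round up: n = 68

68


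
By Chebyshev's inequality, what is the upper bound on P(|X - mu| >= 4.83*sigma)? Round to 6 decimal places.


P <= 1/k^2
k^2 = 4.83^2 = 23.3289
1/k^2 = 1 / 23.3289 ≈ 0.04286529

0.042865


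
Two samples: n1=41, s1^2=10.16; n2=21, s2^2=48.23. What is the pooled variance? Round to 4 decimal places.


sp^2 = ((n1-1)*s1^2 + (n2-1)*s2^2)/(n1+n2-2)
(n1-1)*s1^2 = 40 * 10.16 = 406.4
(n2-1)*s2^2 = 20 * 48.23 = 964.6
numerator = 406.4 + 964.6 = 1371
n1+n2-2 = 60
sp^2 = 1371 / 60 = 22.85

22.8500


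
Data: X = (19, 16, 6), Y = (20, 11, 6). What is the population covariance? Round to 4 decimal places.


Cov = (1/n)*sum((xi-xbar)(yi-ybar))
n = 3, xbar = 41/3 ≈ 13.666667, ybar = 37/3 ≈ 12.333333
sum((xi-xbar)(yi-ybar)) = 259/3 ≈ 86.333333
Cov = 86.333333 / 3 = 259/9 ≈ 28.777778

28.7778


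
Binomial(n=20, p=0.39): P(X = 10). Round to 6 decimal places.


P = C(n,k) * p^k * (1-p)^(n-k)
C(20,10) = 184756
p^k = 0.39^10 ≈ 0.00008140406
(1-p)^(n-k) = 0.61^10 ≈ 0.007133429
P = 184756 * 0.00008140406 * 0.007133429 ≈ 0.107286

0.107286


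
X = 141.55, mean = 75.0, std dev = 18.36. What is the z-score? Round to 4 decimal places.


z = (X - mu) / sigma
X - mu = 141.55 - 75.0 = 66.55
z = 66.55 / 18.36 = 6655/1836 ≈ 3.624728

3.6247


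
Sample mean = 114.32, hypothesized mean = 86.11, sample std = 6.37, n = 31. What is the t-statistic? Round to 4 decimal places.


t = (xbar - mu0) / (s/sqrt(n))
xbar - mu0 = 114.32 - 86.11 = 28.21
sqrt(31) ≈ 5.56776436
s/sqrt(n) = 6.37 / 5.56776436 ≈ 1.14408577
t = 28.21 / 1.14408577 ≈ 24.657242

24.6572


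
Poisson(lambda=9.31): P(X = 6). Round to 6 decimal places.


P = e^(-lam) * lam^k / k!
e^(-9.31) ≈ 0.00009051455
lam^k = 9.31^6 ≈ 651175.550545
k! = 6! = 720
P = 0.00009051455 * 651175.550545 / 720 ≈ 0.081862

0.081862


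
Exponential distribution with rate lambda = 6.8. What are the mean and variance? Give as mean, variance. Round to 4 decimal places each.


mean = 1/lam, var = 1/lam^2
mean = 1 / 6.8 = 5/34 ≈ 0.147059
lam^2 = 6.8^2 = 46.24
var = 1 / 46.24 = 25/1156 ≈ 0.021626

0.1471, 0.0216


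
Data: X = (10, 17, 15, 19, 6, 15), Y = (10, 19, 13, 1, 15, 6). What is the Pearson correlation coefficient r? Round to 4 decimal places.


r = sum((xi-xbar)(yi-ybar)) / sqrt(sum((xi-xbar)^2) * sum((yi-ybar)^2))
n = 6, xbar = 82/6 = 41/3 ≈ 13.666667, ybar = 64/6 = 32/3 ≈ 10.666667
Sxy = sum((xi-xbar)(yi-ybar)) = -173/3 ≈ -57.666667
Sxx = sum((xi-xbar)^2) = 346/3 ≈ 115.333333
Syy = sum((yi-ybar)^2) = 628/3 ≈ 209.333333
sqrt(Sxx*Syy) ≈ 155.380536
r = Sxy / sqrt(Sxx*Syy) = -57.666667 / 155.380536 ≈ -0.371132

-0.3711


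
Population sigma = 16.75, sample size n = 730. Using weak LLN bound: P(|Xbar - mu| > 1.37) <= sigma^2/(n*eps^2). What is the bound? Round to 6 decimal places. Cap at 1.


bound = min(1, sigma^2/(n*eps^2))
sigma^2 = 16.75^2 = 280.5625
n*eps^2 = 730 * 1.37^2 = 730 * 1.8769 = 1370.137
sigma^2/(n*eps^2) = 280.5625 / 1370.137 ≈ 0.20476967

0.204770


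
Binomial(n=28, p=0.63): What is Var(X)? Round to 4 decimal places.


Var = n*p*(1-p) = 28 * 0.63 * 0.37 = 6.5268

6.5268


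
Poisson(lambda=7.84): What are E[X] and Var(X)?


E[X] = Var(X) = lambda = 7.84

7.84, 7.84


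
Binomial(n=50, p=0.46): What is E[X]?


E[X] = n*p = 50 * 0.46 = 23

23


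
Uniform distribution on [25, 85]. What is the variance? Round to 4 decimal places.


Var = (b-a)^2 / 12
(b-a)^2 = (85 - 25)^2 = 3600
Var = 3600/12 = 300

300.0000


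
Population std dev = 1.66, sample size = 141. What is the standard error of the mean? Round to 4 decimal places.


SE = sigma / sqrt(n)
sqrt(141) ≈ 11.874342
SE = 1.66 / 11.874342 ≈ 0.139797

0.1398


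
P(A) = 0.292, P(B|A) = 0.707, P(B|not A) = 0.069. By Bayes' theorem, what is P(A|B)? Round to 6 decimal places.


P(A|B) = P(B|A)*P(A) / P(B), P(B) = P(B|A)*P(A) + P(B|not A)*P(not A)
P(B|A)*P(A) = 0.707 * 0.292 = 0.206444
P(B|not A)*P(not A) = 0.069 * 0.708 = 0.048852
P(B) = 0.206444 + 0.048852 = 0.255296
P(A|B) = 0.206444 / 0.255296 ≈ 0.80864565

0.808646


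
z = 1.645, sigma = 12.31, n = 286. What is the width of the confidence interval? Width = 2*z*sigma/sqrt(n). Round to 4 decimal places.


width = 2*z*sigma/sqrt(n)
2*z*sigma = 2 * 1.645 * 12.31 = 40.4999
sqrt(286) ≈ 16.911535
width = 40.4999 / 16.911535 ≈ 2.394809

2.3948


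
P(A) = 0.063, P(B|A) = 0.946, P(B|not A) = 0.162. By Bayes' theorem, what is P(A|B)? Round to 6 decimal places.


P(A|B) = P(B|A)*P(A) / P(B), P(B) = P(B|A)*P(A) + P(B|not A)*P(not A)
P(B|A)*P(A) = 0.946 * 0.063 = 0.059598
P(B|not A)*P(not A) = 0.162 * 0.937 = 0.151794
P(B) = 0.059598 + 0.151794 = 0.211392
P(A|B) = 0.059598 / 0.211392 ≈ 0.28193120

0.281931


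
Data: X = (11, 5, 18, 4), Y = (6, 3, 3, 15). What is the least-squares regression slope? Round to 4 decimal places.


b = sum((xi-xbar)(yi-ybar)) / sum((xi-xbar)^2)
n = 4, xbar = 38/4 = 9.5, ybar = 27/4 = 6.75
Sxy = sum((xi-xbar)(yi-ybar)) = -61.5
Sxx = sum((xi-xbar)^2) = 125
b = Sxy / Sxx = -0.492

-0.4920


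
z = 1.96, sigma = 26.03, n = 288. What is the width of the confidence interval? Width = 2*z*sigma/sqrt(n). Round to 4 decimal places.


width = 2*z*sigma/sqrt(n)
2*z*sigma = 2 * 1.96 * 26.03 = 102.0376
sqrt(288) ≈ 16.970563
width = 102.0376 / 16.970563 ≈ 6.012623

6.0126


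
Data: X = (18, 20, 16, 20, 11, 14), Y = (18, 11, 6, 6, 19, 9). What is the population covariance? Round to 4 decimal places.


Cov = (1/n)*sum((xi-xbar)(yi-ybar))
n = 6, xbar = 99/6 = 16.5, ybar = 69/6 = 11.5
sum((xi-xbar)(yi-ybar)) = -43.5
Cov = -43.5 / 6 = -7.25

-7.2500


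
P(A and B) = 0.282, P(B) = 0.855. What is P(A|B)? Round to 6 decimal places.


P(A|B) = P(A and B) / P(B) = 0.282 / 0.855 = 94/285 ≈ 0.32982456

0.329825


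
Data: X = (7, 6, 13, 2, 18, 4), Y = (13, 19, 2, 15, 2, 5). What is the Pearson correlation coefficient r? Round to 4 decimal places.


r = sum((xi-xbar)(yi-ybar)) / sqrt(sum((xi-xbar)^2) * sum((yi-ybar)^2))
n = 6, xbar = 50/6 = 25/3 ≈ 8.333333, ybar = 56/6 = 28/3 ≈ 9.333333
Sxy = sum((xi-xbar)(yi-ybar)) = -449/3 ≈ -149.666667
Sxx = sum((xi-xbar)^2) = 544/3 ≈ 181.333333
Syy = sum((yi-ybar)^2) = 796/3 ≈ 265.333333
sqrt(Sxx*Syy) ≈ 219.348530
r = Sxy / sqrt(Sxx*Syy) = -149.666667 / 219.348530 ≈ -0.682324

-0.6823


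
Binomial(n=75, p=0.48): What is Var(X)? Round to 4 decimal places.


Var = n*p*(1-p) = 75 * 0.48 * 0.52 = 18.72

18.7200


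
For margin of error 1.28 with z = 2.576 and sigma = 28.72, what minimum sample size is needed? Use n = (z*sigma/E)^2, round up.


z*sigma/E = 2.576 * 28.72 / 1.28 = 57.799
(z*sigma/E)^2 = 3340.724401
round up: n = 3341

3341


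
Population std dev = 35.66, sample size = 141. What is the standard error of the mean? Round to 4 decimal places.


SE = sigma / sqrt(n)
sqrt(141) ≈ 11.874342
SE = 35.66 / 11.874342 ≈ 3.003114

3.0031


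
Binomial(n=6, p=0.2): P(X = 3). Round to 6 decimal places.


P = C(n,k) * p^k * (1-p)^(n-k)
C(6,3) = 20
p^k = 0.2^3 = 0.008
(1-p)^(n-k) = 0.8^3 = 0.512
P = 20 * 0.008 * 0.512 = 0.08192

0.081920


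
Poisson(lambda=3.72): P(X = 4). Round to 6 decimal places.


P = e^(-lam) * lam^k / k!
e^(-3.72) ≈ 0.02423397
lam^k = 3.72^4 ≈ 191.501315
k! = 4! = 24
P = 0.02423397 * 191.501315 / 24 ≈ 0.193368

0.193368


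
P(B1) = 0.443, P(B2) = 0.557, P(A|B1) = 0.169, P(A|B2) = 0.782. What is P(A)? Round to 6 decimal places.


P(A) = P(A|B1)*P(B1) + P(A|B2)*P(B2)
P(A|B1)*P(B1) = 0.169 * 0.443 = 0.074867
P(A|B2)*P(B2) = 0.782 * 0.557 = 0.435574
P(A) = 0.074867 + 0.435574 = 0.510441

0.510441


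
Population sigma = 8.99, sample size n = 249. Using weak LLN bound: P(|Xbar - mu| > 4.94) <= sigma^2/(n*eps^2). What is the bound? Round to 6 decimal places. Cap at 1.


bound = min(1, sigma^2/(n*eps^2))
sigma^2 = 8.99^2 = 80.8201
n*eps^2 = 249 * 4.94^2 = 249 * 24.4036 = 6076.4964
sigma^2/(n*eps^2) = 80.8201 / 6076.4964 ≈ 0.01330044

0.013300


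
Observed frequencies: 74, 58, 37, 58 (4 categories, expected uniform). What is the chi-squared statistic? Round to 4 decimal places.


chi2 = sum((O-E)^2/E), E = total/4
total = 227, E = 227/4 = 56.75
(74 - 56.75)^2 / 56.75 = 297.5625 / 56.75 = 4761/908 ≈ 5.243392
(58 - 56.75)^2 / 56.75 = 1.5625 / 56.75 = 25/908 ≈ 0.027533
(37 - 56.75)^2 / 56.75 = 390.0625 / 56.75 = 6241/908 ≈ 6.873348
(58 - 56.75)^2 / 56.75 = 1.5625 / 56.75 = 25/908 ≈ 0.027533
chi2 = 2763/227 ≈ 12.171806

12.1718


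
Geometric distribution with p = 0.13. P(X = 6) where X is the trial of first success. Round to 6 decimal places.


P = (1-p)^(k-1) * p
(1-p)^(k-1) = 0.87^5 ≈ 0.4984209
P = 0.4984209 * 0.13 ≈ 0.06479472

0.064795


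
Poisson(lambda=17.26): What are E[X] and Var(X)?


E[X] = Var(X) = lambda = 17.26

17.26, 17.26


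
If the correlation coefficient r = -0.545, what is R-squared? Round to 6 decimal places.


R^2 = r^2 = (-0.545)^2 = 0.297025

0.297025


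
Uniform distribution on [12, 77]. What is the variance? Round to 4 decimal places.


Var = (b-a)^2 / 12
(b-a)^2 = (77 - 12)^2 = 4225
Var = 4225/12 ≈ 352.083333

352.0833


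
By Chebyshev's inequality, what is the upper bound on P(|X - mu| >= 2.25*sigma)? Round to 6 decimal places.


P <= 1/k^2
k^2 = 2.25^2 = 5.0625
1/k^2 = 1 / 5.0625 = 16/81 ≈ 0.19753086

0.197531


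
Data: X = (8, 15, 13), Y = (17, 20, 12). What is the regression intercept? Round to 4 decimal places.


a = ybar - b*xbar, where b = sum((xi-xbar)(yi-ybar)) / sum((xi-xbar)^2)
n = 3, xbar = 36/3 = 12, ybar = 49/3 ≈ 16.333333
Sxy = sum((xi-xbar)(yi-ybar)) = 4
Sxx = sum((xi-xbar)^2) = 26
b = Sxy / Sxx = 2/13 ≈ 0.153846
a = 16.333333 - 0.153846 * 12 = 565/39 ≈ 14.487179

14.4872


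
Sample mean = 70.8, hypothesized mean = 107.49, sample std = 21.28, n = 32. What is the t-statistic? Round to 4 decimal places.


t = (xbar - mu0) / (s/sqrt(n))
xbar - mu0 = 70.8 - 107.49 = -36.69
sqrt(32) ≈ 5.65685425
s/sqrt(n) = 21.28 / 5.65685425 ≈ 3.76180808
t = -36.69 / 3.76180808 ≈ -9.753289

-9.7533


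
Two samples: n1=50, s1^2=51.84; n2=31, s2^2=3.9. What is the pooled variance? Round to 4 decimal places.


sp^2 = ((n1-1)*s1^2 + (n2-1)*s2^2)/(n1+n2-2)
(n1-1)*s1^2 = 49 * 51.84 = 2540.16
(n2-1)*s2^2 = 30 * 3.9 = 117
numerator = 2540.16 + 117 = 2657.16
n1+n2-2 = 79
sp^2 = 2657.16 / 79 = 66429/1975 ≈ 33.634937

33.6349


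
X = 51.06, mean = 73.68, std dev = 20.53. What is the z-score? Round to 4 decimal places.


z = (X - mu) / sigma
X - mu = 51.06 - 73.68 = -22.62
z = -22.62 / 20.53 = -2262/2053 ≈ -1.101802

-1.1018


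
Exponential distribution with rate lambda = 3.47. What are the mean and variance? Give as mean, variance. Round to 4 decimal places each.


mean = 1/lam, var = 1/lam^2
mean = 1 / 3.47 = 100/347 ≈ 0.288184
lam^2 = 3.47^2 = 12.0409
var = 1 / 12.0409 ≈ 0.083050

0.2882, 0.0831


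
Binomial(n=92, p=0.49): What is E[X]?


E[X] = n*p = 92 * 0.49 = 45.08

45.08


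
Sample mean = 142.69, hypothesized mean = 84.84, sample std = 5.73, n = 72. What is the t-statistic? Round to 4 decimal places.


t = (xbar - mu0) / (s/sqrt(n))
xbar - mu0 = 142.69 - 84.84 = 57.85
sqrt(72) ≈ 8.48528137
s/sqrt(n) = 5.73 / 8.48528137 ≈ 0.67528698
t = 57.85 / 0.67528698 ≈ 85.667282

85.6673


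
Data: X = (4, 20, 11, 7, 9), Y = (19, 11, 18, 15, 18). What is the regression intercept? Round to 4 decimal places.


a = ybar - b*xbar, where b = sum((xi-xbar)(yi-ybar)) / sum((xi-xbar)^2)
n = 5, xbar = 51/5 = 10.2, ybar = 81/5 = 16.2
Sxy = sum((xi-xbar)(yi-ybar)) = -65.2
Sxx = sum((xi-xbar)^2) = 146.8
b = Sxy / Sxx = -163/367 ≈ -0.444142
a = 16.2 - (-0.444142) * 10.2 = 7608/367 ≈ 20.730245

20.7302


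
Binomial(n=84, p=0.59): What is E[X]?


E[X] = n*p = 84 * 0.59 = 49.56

49.56


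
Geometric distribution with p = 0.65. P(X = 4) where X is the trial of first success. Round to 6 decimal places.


P = (1-p)^(k-1) * p
(1-p)^(k-1) = 0.35^3 = 0.042875
P = 0.042875 * 0.65 = 0.02786875

0.027869


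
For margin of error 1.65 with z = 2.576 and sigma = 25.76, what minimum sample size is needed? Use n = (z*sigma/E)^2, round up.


z*sigma/E = 2.576 * 25.76 / 1.65 ≈ 40.216824
(z*sigma/E)^2 ≈ 1617.392952
round up: n = 1618

1618


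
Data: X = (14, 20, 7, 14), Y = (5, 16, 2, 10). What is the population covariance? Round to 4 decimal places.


Cov = (1/n)*sum((xi-xbar)(yi-ybar))
n = 4, xbar = 55/4 = 13.75, ybar = 33/4 = 8.25
sum((xi-xbar)(yi-ybar)) = 90.25
Cov = 90.25 / 4 = 22.5625

22.5625


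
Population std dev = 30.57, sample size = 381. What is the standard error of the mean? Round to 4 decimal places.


SE = sigma / sqrt(n)
sqrt(381) ≈ 19.519221
SE = 30.57 / 19.519221 ≈ 1.566149

1.5661


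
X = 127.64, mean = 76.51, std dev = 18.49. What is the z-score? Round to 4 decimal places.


z = (X - mu) / sigma
X - mu = 127.64 - 76.51 = 51.13
z = 51.13 / 18.49 = 5113/1849 ≈ 2.765279

2.7653


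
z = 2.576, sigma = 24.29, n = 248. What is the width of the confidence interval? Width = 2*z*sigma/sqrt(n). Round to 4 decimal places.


width = 2*z*sigma/sqrt(n)
2*z*sigma = 2 * 2.576 * 24.29 = 125.14208
sqrt(248) ≈ 15.748016
width = 125.14208 / 15.748016 ≈ 7.946530

7.9465


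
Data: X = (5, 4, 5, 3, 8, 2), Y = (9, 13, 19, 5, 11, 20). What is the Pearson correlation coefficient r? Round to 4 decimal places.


r = sum((xi-xbar)(yi-ybar)) / sqrt(sum((xi-xbar)^2) * sum((yi-ybar)^2))
n = 6, xbar = 27/6 = 4.5, ybar = 77/6 ≈ 12.833333
Sxy = sum((xi-xbar)(yi-ybar)) = -11.5
Sxx = sum((xi-xbar)^2) = 21.5
Syy = sum((yi-ybar)^2) = 1013/6 ≈ 168.833333
sqrt(Sxx*Syy) ≈ 60.248790
r = Sxy / sqrt(Sxx*Syy) = -11.5 / 60.248790 ≈ -0.190875

-0.1909


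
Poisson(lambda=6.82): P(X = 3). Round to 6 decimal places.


P = e^(-lam) * lam^k / k!
e^(-6.82) ≈ 0.001091721
lam^k = 6.82^3 = 317.214568
k! = 3! = 6
P = 0.001091721 * 317.214568 / 6 ≈ 0.057718

0.057718


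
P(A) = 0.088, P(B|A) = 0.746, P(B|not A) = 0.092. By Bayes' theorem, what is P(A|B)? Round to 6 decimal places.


P(A|B) = P(B|A)*P(A) / P(B), P(B) = P(B|A)*P(A) + P(B|not A)*P(not A)
P(B|A)*P(A) = 0.746 * 0.088 = 0.065648
P(B|not A)*P(not A) = 0.092 * 0.912 = 0.083904
P(B) = 0.065648 + 0.083904 = 0.149552
P(A|B) = 0.065648 / 0.149552 = 4103/9347 ≈ 0.43896437

0.438964


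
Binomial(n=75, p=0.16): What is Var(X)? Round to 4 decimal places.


Var = n*p*(1-p) = 75 * 0.16 * 0.84 = 10.08

10.0800


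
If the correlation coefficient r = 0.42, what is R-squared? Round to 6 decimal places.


R^2 = r^2 = (0.42)^2 = 0.1764

0.176400


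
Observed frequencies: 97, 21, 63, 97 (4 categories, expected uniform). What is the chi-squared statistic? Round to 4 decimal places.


chi2 = sum((O-E)^2/E), E = total/4
total = 278, E = 278/4 = 69.5
(97 - 69.5)^2 / 69.5 = 756.25 / 69.5 = 3025/278 ≈ 10.881295
(21 - 69.5)^2 / 69.5 = 2352.25 / 69.5 = 9409/278 ≈ 33.845324
(63 - 69.5)^2 / 69.5 = 42.25 / 69.5 = 169/278 ≈ 0.607914
(97 - 69.5)^2 / 69.5 = 756.25 / 69.5 = 3025/278 ≈ 10.881295
chi2 = 7814/139 ≈ 56.215827

56.2158


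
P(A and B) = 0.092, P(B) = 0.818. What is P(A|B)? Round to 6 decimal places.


P(A|B) = P(A and B) / P(B) = 0.092 / 0.818 = 46/409 ≈ 0.11246944

0.112469
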